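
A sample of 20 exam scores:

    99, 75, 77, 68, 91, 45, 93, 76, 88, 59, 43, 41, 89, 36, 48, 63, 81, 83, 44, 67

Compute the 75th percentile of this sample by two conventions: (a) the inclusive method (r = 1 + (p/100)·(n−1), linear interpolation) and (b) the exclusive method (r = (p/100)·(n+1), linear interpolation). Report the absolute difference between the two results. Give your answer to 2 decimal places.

Sorted: 36, 41, 43, 44, 45, 48, 59, 63, 67, 68, 75, 76, 77, 81, 83, 88, 89, 91, 93, 99.
n = 20.
(a) r = 15.25; between ranks 15 (83) and 16 (88): 84.25.
(b) r = 15.75; between ranks 15 (83) and 16 (88): 86.75.
|84.25 − 86.75| = 2.5.

2.50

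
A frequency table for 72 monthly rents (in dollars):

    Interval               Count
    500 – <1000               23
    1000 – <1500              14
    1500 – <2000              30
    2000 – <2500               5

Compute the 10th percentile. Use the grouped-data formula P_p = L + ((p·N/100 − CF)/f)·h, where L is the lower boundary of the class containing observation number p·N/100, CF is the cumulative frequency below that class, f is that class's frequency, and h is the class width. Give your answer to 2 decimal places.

N = 72; target position k = 10/100 · 72 = 7.2.
Cumulative frequencies: 23, 37, 67, 72.
Observation 7.2 falls in the class 500 – <1000.
L = 500, CF = 0, f = 23, h = 500.
P10 = 500 + ((7.2 − 0)/23)·500 = 500 + 156.522 = 656.522.

656.52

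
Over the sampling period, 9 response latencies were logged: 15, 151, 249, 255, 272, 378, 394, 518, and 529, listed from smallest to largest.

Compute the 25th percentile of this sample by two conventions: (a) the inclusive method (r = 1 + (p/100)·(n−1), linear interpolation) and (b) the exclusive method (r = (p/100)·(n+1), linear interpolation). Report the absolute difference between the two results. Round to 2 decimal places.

n = 9.
(a) r = 3 → value at rank 3 = 249.
(b) r = 2.5; between ranks 2 (151) and 3 (249): 200.
|249 − 200| = 49.

49.00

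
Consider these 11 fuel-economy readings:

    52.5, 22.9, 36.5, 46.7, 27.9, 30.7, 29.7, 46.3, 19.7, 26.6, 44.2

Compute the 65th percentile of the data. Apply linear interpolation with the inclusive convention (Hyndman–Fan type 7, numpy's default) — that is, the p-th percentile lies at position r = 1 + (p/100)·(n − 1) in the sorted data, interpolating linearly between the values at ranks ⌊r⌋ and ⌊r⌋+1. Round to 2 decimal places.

Sorted: 19.7, 22.9, 26.6, 27.9, 29.7, 30.7, 36.5, 44.2, 46.3, 46.7, 52.5.
n = 11.
r = 1 + (65/100)·(11 − 1) = 1 + 6.5 = 7.5.
Rank 7 is 36.5 and rank 8 is 44.2.
Interpolate: 36.5 + 0.5·(44.2 − 36.5) = 36.5 + 0.5·7.7 = 40.35.

40.35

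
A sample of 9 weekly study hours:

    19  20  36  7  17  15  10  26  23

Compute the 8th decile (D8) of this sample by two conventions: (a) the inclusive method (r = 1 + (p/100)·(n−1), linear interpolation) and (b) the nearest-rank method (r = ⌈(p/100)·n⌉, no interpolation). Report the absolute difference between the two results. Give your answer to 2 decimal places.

1.80

Sorted: 7, 10, 15, 17, 19, 20, 23, 26, 36.
n = 9.
(a) r = 7.4; between ranks 7 (23) and 8 (26): 24.2.
(b) the nearest-rank method: rank 8 → 26.
|24.2 − 26| = 1.8.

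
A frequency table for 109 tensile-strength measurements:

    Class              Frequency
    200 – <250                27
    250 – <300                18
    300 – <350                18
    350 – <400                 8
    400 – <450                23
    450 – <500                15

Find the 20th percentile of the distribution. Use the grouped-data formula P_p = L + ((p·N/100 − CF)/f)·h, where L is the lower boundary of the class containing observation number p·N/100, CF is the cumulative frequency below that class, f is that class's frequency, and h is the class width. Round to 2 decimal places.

N = 109; target position k = 20/100 · 109 = 21.8.
Cumulative frequencies: 27, 45, 63, 71, 94, 109.
Observation 21.8 falls in the class 200 – <250.
L = 200, CF = 0, f = 27, h = 50.
P20 = 200 + ((21.8 − 0)/27)·50 = 200 + 40.3704 = 240.37.

240.37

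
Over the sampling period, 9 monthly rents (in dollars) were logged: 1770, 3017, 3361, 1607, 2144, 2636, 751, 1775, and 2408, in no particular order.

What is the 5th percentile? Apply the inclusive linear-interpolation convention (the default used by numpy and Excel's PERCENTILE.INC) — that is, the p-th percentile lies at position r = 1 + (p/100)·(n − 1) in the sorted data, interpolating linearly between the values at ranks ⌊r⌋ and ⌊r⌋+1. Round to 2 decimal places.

1093.40

Sorted: 751, 1607, 1770, 1775, 2144, 2408, 2636, 3017, 3361.
n = 9.
r = 1 + (5/100)·(9 − 1) = 1 + 0.4 = 1.4.
Rank 1 is 751 and rank 2 is 1607.
Interpolate: 751 + 0.4·(1607 − 751) = 751 + 0.4·856 = 1093.4.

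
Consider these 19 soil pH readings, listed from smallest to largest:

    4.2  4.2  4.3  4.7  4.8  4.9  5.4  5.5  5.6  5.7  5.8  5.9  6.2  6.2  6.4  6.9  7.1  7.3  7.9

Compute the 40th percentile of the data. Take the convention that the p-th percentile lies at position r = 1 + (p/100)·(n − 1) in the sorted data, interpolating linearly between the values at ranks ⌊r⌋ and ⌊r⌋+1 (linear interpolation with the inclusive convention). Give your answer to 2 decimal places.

5.52

n = 19.
r = 1 + (40/100)·(19 − 1) = 1 + 7.2 = 8.2.
Rank 8 is 5.5 and rank 9 is 5.6.
Interpolate: 5.5 + 0.2·(5.6 − 5.5) = 5.5 + 0.2·0.1 = 5.52.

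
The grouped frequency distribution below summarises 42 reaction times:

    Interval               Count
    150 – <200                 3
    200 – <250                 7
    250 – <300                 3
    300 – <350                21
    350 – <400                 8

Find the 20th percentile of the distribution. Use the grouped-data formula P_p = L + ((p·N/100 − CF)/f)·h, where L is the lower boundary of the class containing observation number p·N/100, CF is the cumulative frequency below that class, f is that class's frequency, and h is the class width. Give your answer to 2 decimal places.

238.57

N = 42; target position k = 20/100 · 42 = 8.4.
Cumulative frequencies: 3, 10, 13, 34, 42.
Observation 8.4 falls in the class 200 – <250.
L = 200, CF = 3, f = 7, h = 50.
P20 = 200 + ((8.4 − 3)/7)·50 = 200 + 38.5714 = 238.571.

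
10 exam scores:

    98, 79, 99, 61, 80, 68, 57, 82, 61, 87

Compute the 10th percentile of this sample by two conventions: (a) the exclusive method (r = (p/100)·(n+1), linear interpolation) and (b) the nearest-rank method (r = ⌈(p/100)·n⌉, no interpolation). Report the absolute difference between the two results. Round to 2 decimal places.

0.40

Sorted: 57, 61, 61, 68, 79, 80, 82, 87, 98, 99.
n = 10.
(a) r = 1.1; between ranks 1 (57) and 2 (61): 57.4.
(b) the nearest-rank method: rank 1 → 57.
|57.4 − 57| = 0.4.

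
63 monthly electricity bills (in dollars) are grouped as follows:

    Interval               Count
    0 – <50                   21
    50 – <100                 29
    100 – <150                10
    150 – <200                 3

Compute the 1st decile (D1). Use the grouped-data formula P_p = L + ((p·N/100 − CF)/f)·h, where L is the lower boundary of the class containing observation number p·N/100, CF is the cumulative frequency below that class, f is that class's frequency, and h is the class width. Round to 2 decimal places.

15.00

N = 63; target position k = 10/100 · 63 = 6.3.
Cumulative frequencies: 21, 50, 60, 63.
Observation 6.3 falls in the class 0 – <50.
L = 0, CF = 0, f = 21, h = 50.
P10 = 0 + ((6.3 − 0)/21)·50 = 0 + 15 = 15.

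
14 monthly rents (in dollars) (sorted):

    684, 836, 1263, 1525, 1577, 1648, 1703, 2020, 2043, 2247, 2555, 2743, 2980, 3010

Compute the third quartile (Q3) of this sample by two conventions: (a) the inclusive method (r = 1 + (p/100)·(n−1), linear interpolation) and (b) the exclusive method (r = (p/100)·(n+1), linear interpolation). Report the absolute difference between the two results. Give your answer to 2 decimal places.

124.00

n = 14.
(a) r = 10.75; between ranks 10 (2247) and 11 (2555): 2478.
(b) r = 11.25; between ranks 11 (2555) and 12 (2743): 2602.
|2478 − 2602| = 124.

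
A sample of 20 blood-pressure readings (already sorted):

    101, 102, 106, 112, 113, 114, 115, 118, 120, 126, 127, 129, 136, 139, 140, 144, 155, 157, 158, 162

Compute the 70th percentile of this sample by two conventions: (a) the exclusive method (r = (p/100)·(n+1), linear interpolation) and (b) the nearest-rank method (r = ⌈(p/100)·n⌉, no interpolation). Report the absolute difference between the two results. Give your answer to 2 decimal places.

0.70

n = 20.
(a) r = 14.7; between ranks 14 (139) and 15 (140): 139.7.
(b) the nearest-rank method: rank 14 → 139.
|139.7 − 139| = 0.7.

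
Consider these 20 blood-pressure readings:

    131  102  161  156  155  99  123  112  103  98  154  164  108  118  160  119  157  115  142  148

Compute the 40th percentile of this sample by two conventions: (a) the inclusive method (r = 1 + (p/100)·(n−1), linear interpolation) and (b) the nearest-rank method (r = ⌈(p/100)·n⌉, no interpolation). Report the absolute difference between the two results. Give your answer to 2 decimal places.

Sorted: 98, 99, 102, 103, 108, 112, 115, 118, 119, 123, 131, 142, 148, 154, 155, 156, 157, 160, 161, 164.
n = 20.
(a) r = 8.6; between ranks 8 (118) and 9 (119): 118.6.
(b) the nearest-rank method: rank 8 → 118.
|118.6 − 118| = 0.6.

0.60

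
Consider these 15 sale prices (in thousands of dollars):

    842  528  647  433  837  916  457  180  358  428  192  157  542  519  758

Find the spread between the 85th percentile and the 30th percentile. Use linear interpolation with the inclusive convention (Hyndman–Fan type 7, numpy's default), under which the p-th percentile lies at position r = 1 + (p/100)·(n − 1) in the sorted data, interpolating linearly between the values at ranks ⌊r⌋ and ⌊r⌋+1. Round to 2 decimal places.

400.10

Sorted: 157, 180, 192, 358, 428, 433, 457, 519, 528, 542, 647, 758, 837, 842, 916.
n = 15.
P30: r = 5.2; ranks 5–6 are 428, 433; interpolating gives 429.
P85: r = 12.9; ranks 12–13 are 758, 837; interpolating gives 829.1.
Difference: 829.1 − 429 = 400.1.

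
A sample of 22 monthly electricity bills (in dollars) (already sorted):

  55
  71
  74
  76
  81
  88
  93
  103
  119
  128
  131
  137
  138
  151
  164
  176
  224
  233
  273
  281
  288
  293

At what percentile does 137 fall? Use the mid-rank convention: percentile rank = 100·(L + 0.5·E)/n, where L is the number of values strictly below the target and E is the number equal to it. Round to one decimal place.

Count below 137: L = 11; count equal: E = 1; n = 22.
Percentile rank = 100·(11 + 0.5·1)/22 = 100·11.5/22 = 52.27.

52.3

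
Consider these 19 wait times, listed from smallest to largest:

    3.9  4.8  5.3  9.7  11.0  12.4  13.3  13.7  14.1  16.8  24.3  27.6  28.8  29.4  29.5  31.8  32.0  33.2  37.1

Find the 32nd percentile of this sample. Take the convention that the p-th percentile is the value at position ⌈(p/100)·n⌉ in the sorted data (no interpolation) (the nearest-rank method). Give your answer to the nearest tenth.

13.3

n = 19.
Position = ⌈32/100 · 19⌉ = ⌈6.08⌉ = 7.
The value at rank 7 is 13.3.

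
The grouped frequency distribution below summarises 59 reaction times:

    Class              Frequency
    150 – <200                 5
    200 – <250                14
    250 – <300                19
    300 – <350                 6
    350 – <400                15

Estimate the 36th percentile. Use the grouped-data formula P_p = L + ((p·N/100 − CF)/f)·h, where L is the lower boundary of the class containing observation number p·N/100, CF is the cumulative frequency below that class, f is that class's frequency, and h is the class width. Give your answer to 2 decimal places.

255.89

N = 59; target position k = 36/100 · 59 = 21.24.
Cumulative frequencies: 5, 19, 38, 44, 59.
Observation 21.24 falls in the class 250 – <300.
L = 250, CF = 19, f = 19, h = 50.
P36 = 250 + ((21.24 − 19)/19)·50 = 250 + 5.89474 = 255.895.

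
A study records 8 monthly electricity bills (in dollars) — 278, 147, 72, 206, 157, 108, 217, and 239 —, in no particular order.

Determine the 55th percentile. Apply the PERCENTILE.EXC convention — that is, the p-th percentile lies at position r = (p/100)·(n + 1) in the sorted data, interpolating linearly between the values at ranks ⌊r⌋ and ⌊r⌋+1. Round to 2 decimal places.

203.55

Sorted: 72, 108, 147, 157, 206, 217, 239, 278.
n = 8.
r = (55/100)·(8 + 1) = 4.95.
Rank 4 is 157 and rank 5 is 206.
Interpolate: 157 + 0.95·(206 − 157) = 157 + 0.95·49 = 203.55.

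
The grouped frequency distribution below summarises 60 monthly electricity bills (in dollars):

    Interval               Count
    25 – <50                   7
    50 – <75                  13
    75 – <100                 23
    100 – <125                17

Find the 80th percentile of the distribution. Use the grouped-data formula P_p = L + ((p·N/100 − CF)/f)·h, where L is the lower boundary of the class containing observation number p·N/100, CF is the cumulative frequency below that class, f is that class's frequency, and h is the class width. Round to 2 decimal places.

N = 60; target position k = 80/100 · 60 = 48.
Cumulative frequencies: 7, 20, 43, 60.
Observation 48 falls in the class 100 – <125.
L = 100, CF = 43, f = 17, h = 25.
P80 = 100 + ((48 − 43)/17)·25 = 100 + 7.35294 = 107.353.

107.35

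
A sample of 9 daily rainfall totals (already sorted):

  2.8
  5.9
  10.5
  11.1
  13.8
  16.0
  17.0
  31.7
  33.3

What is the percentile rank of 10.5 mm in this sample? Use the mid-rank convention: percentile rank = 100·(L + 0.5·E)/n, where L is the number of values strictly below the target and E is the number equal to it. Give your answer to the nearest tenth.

Count below 10.5: L = 2; count equal: E = 1; n = 9.
Percentile rank = 100·(2 + 0.5·1)/9 = 100·2.5/9 = 27.78.

27.8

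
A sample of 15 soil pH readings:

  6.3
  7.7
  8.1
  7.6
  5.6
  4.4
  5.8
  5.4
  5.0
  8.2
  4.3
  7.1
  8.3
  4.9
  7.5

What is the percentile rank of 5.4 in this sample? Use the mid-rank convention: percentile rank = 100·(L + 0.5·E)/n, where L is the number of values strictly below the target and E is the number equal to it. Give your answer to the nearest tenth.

Sorted: 4.3, 4.4, 4.9, 5.0, 5.4, 5.6, 5.8, 6.3, 7.1, 7.5, 7.6, 7.7, 8.1, 8.2, 8.3.
Count below 5.4: L = 4; count equal: E = 1; n = 15.
Percentile rank = 100·(4 + 0.5·1)/15 = 100·4.5/15 = 30.

30.0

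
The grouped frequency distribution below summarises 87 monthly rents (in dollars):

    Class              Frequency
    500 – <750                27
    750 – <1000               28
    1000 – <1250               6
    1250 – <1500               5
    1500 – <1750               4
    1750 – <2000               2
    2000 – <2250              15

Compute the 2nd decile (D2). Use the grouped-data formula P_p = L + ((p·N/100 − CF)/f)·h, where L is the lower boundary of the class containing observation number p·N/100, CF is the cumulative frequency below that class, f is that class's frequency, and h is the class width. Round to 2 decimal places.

661.11

N = 87; target position k = 20/100 · 87 = 17.4.
Cumulative frequencies: 27, 55, 61, 66, 70, 72, 87.
Observation 17.4 falls in the class 500 – <750.
L = 500, CF = 0, f = 27, h = 250.
P20 = 500 + ((17.4 − 0)/27)·250 = 500 + 161.111 = 661.111.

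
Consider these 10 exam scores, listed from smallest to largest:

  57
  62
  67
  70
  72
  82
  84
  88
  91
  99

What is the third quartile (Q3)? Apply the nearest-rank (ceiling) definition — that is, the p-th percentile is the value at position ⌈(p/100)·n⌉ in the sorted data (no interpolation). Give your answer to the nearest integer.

88

n = 10.
Position = ⌈75/100 · 10⌉ = ⌈7.5⌉ = 8.
The value at rank 8 is 88.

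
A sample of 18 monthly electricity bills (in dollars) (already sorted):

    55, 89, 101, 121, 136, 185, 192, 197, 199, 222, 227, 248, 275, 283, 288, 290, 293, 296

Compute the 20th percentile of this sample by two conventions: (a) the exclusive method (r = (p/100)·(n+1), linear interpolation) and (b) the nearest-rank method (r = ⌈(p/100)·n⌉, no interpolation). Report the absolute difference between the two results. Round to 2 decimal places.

4.00

n = 18.
(a) r = 3.8; between ranks 3 (101) and 4 (121): 117.
(b) the nearest-rank method: rank 4 → 121.
|117 − 121| = 4.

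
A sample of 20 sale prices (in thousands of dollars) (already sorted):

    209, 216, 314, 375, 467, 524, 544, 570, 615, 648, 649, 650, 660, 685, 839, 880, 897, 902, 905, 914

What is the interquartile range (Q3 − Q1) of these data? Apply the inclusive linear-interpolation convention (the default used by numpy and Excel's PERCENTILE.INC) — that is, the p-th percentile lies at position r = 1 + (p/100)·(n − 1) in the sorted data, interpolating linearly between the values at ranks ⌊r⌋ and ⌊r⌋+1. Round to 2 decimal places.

n = 20.
P25: r = 5.75; ranks 5–6 are 467, 524; interpolating gives 509.75.
P75: r = 15.25; ranks 15–16 are 839, 880; interpolating gives 849.25.
Difference: 849.25 − 509.75 = 339.5.

339.50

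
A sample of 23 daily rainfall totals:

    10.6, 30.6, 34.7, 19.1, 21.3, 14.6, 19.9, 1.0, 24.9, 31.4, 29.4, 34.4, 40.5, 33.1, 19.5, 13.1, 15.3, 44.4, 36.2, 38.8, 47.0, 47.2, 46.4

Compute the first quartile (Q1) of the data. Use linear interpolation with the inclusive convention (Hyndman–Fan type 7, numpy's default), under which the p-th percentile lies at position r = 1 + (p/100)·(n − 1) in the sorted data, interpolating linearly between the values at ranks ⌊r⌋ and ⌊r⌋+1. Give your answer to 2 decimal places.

19.30

Sorted: 1.0, 10.6, 13.1, 14.6, 15.3, 19.1, 19.5, 19.9, 21.3, 24.9, 29.4, 30.6, 31.4, 33.1, 34.4, 34.7, 36.2, 38.8, 40.5, 44.4, 46.4, 47.0, 47.2.
n = 23.
r = 1 + (25/100)·(23 − 1) = 1 + 5.5 = 6.5.
Rank 6 is 19.1 and rank 7 is 19.5.
Interpolate: 19.1 + 0.5·(19.5 − 19.1) = 19.1 + 0.5·0.4 = 19.3.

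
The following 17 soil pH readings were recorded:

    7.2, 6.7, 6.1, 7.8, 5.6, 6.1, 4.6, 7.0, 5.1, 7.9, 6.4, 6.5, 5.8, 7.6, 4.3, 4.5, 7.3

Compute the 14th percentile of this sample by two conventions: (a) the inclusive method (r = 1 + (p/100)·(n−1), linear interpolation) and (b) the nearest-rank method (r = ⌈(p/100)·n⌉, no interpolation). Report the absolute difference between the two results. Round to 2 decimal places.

0.12

Sorted: 4.3, 4.5, 4.6, 5.1, 5.6, 5.8, 6.1, 6.1, 6.4, 6.5, 6.7, 7.0, 7.2, 7.3, 7.6, 7.8, 7.9.
n = 17.
(a) r = 3.24; between ranks 3 (4.6) and 4 (5.1): 4.72.
(b) the nearest-rank method: rank 3 → 4.6.
|4.72 − 4.6| = 0.12.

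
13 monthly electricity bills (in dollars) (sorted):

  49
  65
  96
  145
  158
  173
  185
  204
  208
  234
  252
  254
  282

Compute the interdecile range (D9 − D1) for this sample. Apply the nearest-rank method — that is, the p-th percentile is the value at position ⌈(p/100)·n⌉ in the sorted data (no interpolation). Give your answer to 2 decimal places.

189.00

n = 13.
P10: rank ⌈10/100·13⌉ = 2 → 65.
P90: rank ⌈90/100·13⌉ = 12 → 254.
Difference: 254 − 65 = 189.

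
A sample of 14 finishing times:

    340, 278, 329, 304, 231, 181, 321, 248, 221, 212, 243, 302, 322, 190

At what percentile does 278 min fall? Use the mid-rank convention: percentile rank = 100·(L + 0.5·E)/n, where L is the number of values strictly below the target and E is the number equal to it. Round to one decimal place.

53.6

Sorted: 181, 190, 212, 221, 231, 243, 248, 278, 302, 304, 321, 322, 329, 340.
Count below 278: L = 7; count equal: E = 1; n = 14.
Percentile rank = 100·(7 + 0.5·1)/14 = 100·7.5/14 = 53.57.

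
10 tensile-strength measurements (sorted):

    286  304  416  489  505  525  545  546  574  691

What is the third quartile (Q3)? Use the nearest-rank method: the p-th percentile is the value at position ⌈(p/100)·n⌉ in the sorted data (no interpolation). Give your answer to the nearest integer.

n = 10.
Position = ⌈75/100 · 10⌉ = ⌈7.5⌉ = 8.
The value at rank 8 is 546.

546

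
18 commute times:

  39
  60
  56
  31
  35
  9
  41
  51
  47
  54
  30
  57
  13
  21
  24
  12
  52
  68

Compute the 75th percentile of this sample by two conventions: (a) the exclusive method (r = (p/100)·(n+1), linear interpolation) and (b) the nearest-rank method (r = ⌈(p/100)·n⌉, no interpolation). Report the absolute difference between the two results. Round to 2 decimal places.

Sorted: 9, 12, 13, 21, 24, 30, 31, 35, 39, 41, 47, 51, 52, 54, 56, 57, 60, 68.
n = 18.
(a) r = 14.25; between ranks 14 (54) and 15 (56): 54.5.
(b) the nearest-rank method: rank 14 → 54.
|54.5 − 54| = 0.5.

0.50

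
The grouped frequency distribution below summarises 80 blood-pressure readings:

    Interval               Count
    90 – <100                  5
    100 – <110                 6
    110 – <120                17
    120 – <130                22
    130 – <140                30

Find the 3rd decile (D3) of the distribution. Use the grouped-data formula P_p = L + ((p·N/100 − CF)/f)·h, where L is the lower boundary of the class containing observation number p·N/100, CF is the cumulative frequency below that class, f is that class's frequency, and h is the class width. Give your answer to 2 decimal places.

117.65

N = 80; target position k = 30/100 · 80 = 24.
Cumulative frequencies: 5, 11, 28, 50, 80.
Observation 24 falls in the class 110 – <120.
L = 110, CF = 11, f = 17, h = 10.
P30 = 110 + ((24 − 11)/17)·10 = 110 + 7.64706 = 117.647.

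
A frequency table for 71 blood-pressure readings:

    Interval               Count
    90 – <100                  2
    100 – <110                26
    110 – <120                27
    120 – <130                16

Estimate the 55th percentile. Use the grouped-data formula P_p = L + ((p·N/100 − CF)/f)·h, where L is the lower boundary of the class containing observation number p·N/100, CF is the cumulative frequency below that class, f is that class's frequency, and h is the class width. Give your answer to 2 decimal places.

N = 71; target position k = 55/100 · 71 = 39.05.
Cumulative frequencies: 2, 28, 55, 71.
Observation 39.05 falls in the class 110 – <120.
L = 110, CF = 28, f = 27, h = 10.
P55 = 110 + ((39.05 − 28)/27)·10 = 110 + 4.09259 = 114.093.

114.09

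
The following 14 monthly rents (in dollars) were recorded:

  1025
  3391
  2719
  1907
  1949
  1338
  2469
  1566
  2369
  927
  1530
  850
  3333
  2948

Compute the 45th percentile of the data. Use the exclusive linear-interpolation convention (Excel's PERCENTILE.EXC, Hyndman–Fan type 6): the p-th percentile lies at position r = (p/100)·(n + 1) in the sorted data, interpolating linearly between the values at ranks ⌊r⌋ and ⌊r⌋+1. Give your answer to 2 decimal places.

Sorted: 850, 927, 1025, 1338, 1530, 1566, 1907, 1949, 2369, 2469, 2719, 2948, 3333, 3391.
n = 14.
r = (45/100)·(14 + 1) = 6.75.
Rank 6 is 1566 and rank 7 is 1907.
Interpolate: 1566 + 0.75·(1907 − 1566) = 1566 + 0.75·341 = 1821.75.

1821.75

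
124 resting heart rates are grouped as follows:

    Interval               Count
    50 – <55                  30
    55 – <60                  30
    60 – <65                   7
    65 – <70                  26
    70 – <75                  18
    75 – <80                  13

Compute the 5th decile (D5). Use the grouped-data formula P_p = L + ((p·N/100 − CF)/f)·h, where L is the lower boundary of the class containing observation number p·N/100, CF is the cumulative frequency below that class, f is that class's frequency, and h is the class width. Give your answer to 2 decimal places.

N = 124; target position k = 50/100 · 124 = 62.
Cumulative frequencies: 30, 60, 67, 93, 111, 124.
Observation 62 falls in the class 60 – <65.
L = 60, CF = 60, f = 7, h = 5.
P50 = 60 + ((62 − 60)/7)·5 = 60 + 1.42857 = 61.4286.

61.43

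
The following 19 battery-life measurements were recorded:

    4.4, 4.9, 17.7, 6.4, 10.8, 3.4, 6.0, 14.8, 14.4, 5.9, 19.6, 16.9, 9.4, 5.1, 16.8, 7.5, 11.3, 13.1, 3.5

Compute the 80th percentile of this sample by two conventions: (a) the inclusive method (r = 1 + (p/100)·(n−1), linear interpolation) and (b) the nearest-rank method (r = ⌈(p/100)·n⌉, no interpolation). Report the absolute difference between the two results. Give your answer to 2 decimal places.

1.20

Sorted: 3.4, 3.5, 4.4, 4.9, 5.1, 5.9, 6.0, 6.4, 7.5, 9.4, 10.8, 11.3, 13.1, 14.4, 14.8, 16.8, 16.9, 17.7, 19.6.
n = 19.
(a) r = 15.4; between ranks 15 (14.8) and 16 (16.8): 15.6.
(b) the nearest-rank method: rank 16 → 16.8.
|15.6 − 16.8| = 1.2.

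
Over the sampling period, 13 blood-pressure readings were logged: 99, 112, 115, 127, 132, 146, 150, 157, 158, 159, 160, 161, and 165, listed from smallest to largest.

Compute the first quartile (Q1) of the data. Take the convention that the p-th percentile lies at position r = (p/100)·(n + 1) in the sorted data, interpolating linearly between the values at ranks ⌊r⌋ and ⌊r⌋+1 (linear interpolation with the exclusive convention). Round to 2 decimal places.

n = 13.
r = (25/100)·(13 + 1) = 3.5.
Rank 3 is 115 and rank 4 is 127.
Interpolate: 115 + 0.5·(127 − 115) = 115 + 0.5·12 = 121.

121.00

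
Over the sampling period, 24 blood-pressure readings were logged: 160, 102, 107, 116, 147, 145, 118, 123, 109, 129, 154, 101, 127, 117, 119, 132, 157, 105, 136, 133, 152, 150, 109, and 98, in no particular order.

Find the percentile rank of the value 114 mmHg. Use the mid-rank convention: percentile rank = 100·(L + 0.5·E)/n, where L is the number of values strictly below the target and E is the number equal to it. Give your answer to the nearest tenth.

29.2

Sorted: 98, 101, 102, 105, 107, 109, 109, 116, 117, 118, 119, 123, 127, 129, 132, 133, 136, 145, 147, 150, 152, 154, 157, 160.
Count below 114: L = 7; count equal: E = 0; n = 24.
Percentile rank = 100·(7 + 0.5·0)/24 = 100·7/24 = 29.17.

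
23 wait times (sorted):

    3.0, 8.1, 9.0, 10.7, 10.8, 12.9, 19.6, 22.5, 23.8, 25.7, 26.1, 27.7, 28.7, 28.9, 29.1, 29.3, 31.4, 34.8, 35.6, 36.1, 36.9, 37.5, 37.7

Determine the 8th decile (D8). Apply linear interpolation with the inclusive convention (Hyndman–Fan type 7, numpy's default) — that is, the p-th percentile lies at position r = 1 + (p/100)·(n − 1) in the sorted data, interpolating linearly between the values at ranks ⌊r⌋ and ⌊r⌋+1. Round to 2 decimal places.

35.28

n = 23.
r = 1 + (80/100)·(23 − 1) = 1 + 17.6 = 18.6.
Rank 18 is 34.8 and rank 19 is 35.6.
Interpolate: 34.8 + 0.6·(35.6 − 34.8) = 34.8 + 0.6·0.8 = 35.28.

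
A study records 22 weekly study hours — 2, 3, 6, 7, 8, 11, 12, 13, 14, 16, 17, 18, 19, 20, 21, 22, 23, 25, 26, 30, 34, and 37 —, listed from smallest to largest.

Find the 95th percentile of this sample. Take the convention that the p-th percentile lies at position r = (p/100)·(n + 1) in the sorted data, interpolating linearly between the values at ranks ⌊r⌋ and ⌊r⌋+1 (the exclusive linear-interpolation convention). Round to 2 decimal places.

n = 22.
r = (95/100)·(22 + 1) = 21.85.
Rank 21 is 34 and rank 22 is 37.
Interpolate: 34 + 0.85·(37 − 34) = 34 + 0.85·3 = 36.55.

36.55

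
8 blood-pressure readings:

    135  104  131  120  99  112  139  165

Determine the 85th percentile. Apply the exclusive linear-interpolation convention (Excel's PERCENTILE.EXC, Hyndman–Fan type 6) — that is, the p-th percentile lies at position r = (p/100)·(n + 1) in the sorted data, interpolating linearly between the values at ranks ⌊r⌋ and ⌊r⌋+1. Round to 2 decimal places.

155.90

Sorted: 99, 104, 112, 120, 131, 135, 139, 165.
n = 8.
r = (85/100)·(8 + 1) = 7.65.
Rank 7 is 139 and rank 8 is 165.
Interpolate: 139 + 0.65·(165 − 139) = 139 + 0.65·26 = 155.9.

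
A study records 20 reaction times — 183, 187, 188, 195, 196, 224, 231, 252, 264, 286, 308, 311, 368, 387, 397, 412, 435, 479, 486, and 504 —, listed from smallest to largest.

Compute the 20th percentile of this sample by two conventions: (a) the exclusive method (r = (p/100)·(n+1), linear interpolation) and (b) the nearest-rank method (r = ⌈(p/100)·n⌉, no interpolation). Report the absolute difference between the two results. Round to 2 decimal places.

0.20

n = 20.
(a) r = 4.2; between ranks 4 (195) and 5 (196): 195.2.
(b) the nearest-rank method: rank 4 → 195.
|195.2 − 195| = 0.2.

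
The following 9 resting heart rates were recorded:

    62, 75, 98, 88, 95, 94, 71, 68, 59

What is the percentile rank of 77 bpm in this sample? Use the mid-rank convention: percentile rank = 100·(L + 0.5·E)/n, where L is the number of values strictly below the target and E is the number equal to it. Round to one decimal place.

Sorted: 59, 62, 68, 71, 75, 88, 94, 95, 98.
Count below 77: L = 5; count equal: E = 0; n = 9.
Percentile rank = 100·(5 + 0.5·0)/9 = 100·5/9 = 55.56.

55.6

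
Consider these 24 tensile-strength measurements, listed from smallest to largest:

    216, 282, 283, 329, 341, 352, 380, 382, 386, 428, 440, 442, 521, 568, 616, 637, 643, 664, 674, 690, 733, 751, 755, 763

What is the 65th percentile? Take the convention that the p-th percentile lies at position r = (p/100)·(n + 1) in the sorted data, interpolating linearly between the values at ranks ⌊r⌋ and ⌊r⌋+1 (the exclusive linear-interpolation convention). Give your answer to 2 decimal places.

638.50

n = 24.
r = (65/100)·(24 + 1) = 16.25.
Rank 16 is 637 and rank 17 is 643.
Interpolate: 637 + 0.25·(643 − 637) = 637 + 0.25·6 = 638.5.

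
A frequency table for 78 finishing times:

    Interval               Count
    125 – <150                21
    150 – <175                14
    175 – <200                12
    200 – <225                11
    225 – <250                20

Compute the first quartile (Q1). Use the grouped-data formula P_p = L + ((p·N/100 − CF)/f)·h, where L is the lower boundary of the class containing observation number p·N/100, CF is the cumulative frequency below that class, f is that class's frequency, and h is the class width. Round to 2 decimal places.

N = 78; target position k = 25/100 · 78 = 19.5.
Cumulative frequencies: 21, 35, 47, 58, 78.
Observation 19.5 falls in the class 125 – <150.
L = 125, CF = 0, f = 21, h = 25.
P25 = 125 + ((19.5 − 0)/21)·25 = 125 + 23.2143 = 148.214.

148.21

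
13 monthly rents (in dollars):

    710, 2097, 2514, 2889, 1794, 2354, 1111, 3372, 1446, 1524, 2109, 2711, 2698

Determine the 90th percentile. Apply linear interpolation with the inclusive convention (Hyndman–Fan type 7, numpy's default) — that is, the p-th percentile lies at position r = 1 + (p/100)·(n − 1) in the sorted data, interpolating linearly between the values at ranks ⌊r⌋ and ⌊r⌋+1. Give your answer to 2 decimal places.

2853.40

Sorted: 710, 1111, 1446, 1524, 1794, 2097, 2109, 2354, 2514, 2698, 2711, 2889, 3372.
n = 13.
r = 1 + (90/100)·(13 − 1) = 1 + 10.8 = 11.8.
Rank 11 is 2711 and rank 12 is 2889.
Interpolate: 2711 + 0.8·(2889 − 2711) = 2711 + 0.8·178 = 2853.4.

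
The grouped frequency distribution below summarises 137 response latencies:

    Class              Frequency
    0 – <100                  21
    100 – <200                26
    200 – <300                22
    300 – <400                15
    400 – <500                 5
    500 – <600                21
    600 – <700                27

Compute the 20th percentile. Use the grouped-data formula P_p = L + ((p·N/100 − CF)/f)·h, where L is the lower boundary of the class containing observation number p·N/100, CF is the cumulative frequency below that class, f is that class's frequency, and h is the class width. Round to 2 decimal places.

124.62

N = 137; target position k = 20/100 · 137 = 27.4.
Cumulative frequencies: 21, 47, 69, 84, 89, 110, 137.
Observation 27.4 falls in the class 100 – <200.
L = 100, CF = 21, f = 26, h = 100.
P20 = 100 + ((27.4 − 21)/26)·100 = 100 + 24.6154 = 124.615.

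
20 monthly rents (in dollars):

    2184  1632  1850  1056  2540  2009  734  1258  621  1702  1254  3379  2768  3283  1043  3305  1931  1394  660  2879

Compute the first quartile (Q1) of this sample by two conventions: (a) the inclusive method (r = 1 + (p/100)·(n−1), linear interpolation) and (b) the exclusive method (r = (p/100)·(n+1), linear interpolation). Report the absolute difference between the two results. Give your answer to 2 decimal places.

99.00

Sorted: 621, 660, 734, 1043, 1056, 1254, 1258, 1394, 1632, 1702, 1850, 1931, 2009, 2184, 2540, 2768, 2879, 3283, 3305, 3379.
n = 20.
(a) r = 5.75; between ranks 5 (1056) and 6 (1254): 1204.5.
(b) r = 5.25; between ranks 5 (1056) and 6 (1254): 1105.5.
|1204.5 − 1105.5| = 99.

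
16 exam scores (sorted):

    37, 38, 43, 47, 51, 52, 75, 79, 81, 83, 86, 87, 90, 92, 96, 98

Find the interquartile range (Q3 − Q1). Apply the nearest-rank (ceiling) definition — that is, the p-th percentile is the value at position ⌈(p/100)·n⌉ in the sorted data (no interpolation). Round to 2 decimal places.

n = 16.
P25: rank ⌈25/100·16⌉ = 4 → 47.
P75: rank ⌈75/100·16⌉ = 12 → 87.
Difference: 87 − 47 = 40.

40.00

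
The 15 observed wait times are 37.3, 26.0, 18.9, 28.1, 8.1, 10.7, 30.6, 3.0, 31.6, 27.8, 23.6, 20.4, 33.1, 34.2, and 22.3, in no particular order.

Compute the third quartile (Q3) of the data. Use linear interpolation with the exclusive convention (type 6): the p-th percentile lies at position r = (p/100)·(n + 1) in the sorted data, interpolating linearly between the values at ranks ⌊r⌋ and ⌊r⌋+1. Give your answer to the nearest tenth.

31.6

Sorted: 3.0, 8.1, 10.7, 18.9, 20.4, 22.3, 23.6, 26.0, 27.8, 28.1, 30.6, 31.6, 33.1, 34.2, 37.3.
n = 15.
r = (75/100)·(15 + 1) = 12.
r is an integer, so P75 is the value at rank 12: 31.6.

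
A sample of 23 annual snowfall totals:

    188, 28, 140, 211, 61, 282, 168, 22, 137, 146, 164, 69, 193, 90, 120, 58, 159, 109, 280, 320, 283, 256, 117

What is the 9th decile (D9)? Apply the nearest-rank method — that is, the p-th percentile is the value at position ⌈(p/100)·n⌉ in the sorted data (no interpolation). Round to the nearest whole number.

282

Sorted: 22, 28, 58, 61, 69, 90, 109, 117, 120, 137, 140, 146, 159, 164, 168, 188, 193, 211, 256, 280, 282, 283, 320.
n = 23.
Position = ⌈90/100 · 23⌉ = ⌈20.7⌉ = 21.
The value at rank 21 is 282.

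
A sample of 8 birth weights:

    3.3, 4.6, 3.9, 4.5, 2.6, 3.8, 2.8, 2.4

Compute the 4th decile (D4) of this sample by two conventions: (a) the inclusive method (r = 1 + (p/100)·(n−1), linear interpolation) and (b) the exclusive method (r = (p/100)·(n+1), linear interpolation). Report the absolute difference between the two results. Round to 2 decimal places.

0.10

Sorted: 2.4, 2.6, 2.8, 3.3, 3.8, 3.9, 4.5, 4.6.
n = 8.
(a) r = 3.8; between ranks 3 (2.8) and 4 (3.3): 3.2.
(b) r = 3.6; between ranks 3 (2.8) and 4 (3.3): 3.1.
|3.2 − 3.1| = 0.1.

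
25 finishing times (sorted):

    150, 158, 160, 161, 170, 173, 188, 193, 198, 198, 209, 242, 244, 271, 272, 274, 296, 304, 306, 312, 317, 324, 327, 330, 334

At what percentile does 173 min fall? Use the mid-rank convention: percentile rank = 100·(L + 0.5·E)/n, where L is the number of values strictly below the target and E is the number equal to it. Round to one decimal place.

22.0

Count below 173: L = 5; count equal: E = 1; n = 25.
Percentile rank = 100·(5 + 0.5·1)/25 = 100·5.5/25 = 22.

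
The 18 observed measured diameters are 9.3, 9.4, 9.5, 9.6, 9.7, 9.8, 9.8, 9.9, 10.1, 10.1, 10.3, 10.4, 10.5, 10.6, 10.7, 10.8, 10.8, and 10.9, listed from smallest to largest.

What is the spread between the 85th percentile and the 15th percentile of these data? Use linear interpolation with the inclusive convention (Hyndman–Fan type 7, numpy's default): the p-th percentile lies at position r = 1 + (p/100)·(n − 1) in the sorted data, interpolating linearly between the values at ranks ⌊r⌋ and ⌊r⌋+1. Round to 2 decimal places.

n = 18.
P15: r = 3.55; ranks 3–4 are 9.5, 9.6; interpolating gives 9.555.
P85: r = 15.45; ranks 15–16 are 10.7, 10.8; interpolating gives 10.745.
Difference: 10.745 − 9.555 = 1.19.

1.19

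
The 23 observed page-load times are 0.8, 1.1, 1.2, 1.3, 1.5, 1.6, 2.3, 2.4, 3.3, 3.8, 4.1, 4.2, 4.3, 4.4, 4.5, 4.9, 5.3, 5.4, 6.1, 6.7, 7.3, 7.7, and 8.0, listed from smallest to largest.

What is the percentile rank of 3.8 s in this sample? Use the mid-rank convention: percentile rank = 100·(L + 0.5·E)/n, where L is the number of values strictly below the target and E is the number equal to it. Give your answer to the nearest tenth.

Count below 3.8: L = 9; count equal: E = 1; n = 23.
Percentile rank = 100·(9 + 0.5·1)/23 = 100·9.5/23 = 41.3.

41.3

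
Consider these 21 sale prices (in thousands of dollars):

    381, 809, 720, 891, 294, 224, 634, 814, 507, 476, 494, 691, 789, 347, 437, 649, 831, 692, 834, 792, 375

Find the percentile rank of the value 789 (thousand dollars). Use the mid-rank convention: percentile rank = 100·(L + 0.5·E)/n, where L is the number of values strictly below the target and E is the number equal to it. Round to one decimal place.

Sorted: 224, 294, 347, 375, 381, 437, 476, 494, 507, 634, 649, 691, 692, 720, 789, 792, 809, 814, 831, 834, 891.
Count below 789: L = 14; count equal: E = 1; n = 21.
Percentile rank = 100·(14 + 0.5·1)/21 = 100·14.5/21 = 69.05.

69.0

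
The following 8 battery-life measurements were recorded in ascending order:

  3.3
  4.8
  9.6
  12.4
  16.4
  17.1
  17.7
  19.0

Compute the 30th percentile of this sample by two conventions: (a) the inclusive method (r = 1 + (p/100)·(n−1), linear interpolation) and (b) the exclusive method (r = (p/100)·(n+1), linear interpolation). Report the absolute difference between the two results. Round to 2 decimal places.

n = 8.
(a) r = 3.1; between ranks 3 (9.6) and 4 (12.4): 9.88.
(b) r = 2.7; between ranks 2 (4.8) and 3 (9.6): 8.16.
|9.88 − 8.16| = 1.72.

1.72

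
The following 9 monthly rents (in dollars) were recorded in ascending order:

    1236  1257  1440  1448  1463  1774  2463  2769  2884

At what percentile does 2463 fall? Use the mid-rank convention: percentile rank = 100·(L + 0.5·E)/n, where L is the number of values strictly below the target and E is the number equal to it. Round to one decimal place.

Count below 2463: L = 6; count equal: E = 1; n = 9.
Percentile rank = 100·(6 + 0.5·1)/9 = 100·6.5/9 = 72.22.

72.2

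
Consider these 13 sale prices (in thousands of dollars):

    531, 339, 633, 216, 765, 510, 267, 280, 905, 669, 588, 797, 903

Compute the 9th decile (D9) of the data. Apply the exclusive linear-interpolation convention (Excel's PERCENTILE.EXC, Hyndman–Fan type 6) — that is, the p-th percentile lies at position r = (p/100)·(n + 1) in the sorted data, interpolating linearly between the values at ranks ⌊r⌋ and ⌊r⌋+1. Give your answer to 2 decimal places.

904.20

Sorted: 216, 267, 280, 339, 510, 531, 588, 633, 669, 765, 797, 903, 905.
n = 13.
r = (90/100)·(13 + 1) = 12.6.
Rank 12 is 903 and rank 13 is 905.
Interpolate: 903 + 0.6·(905 − 903) = 903 + 0.6·2 = 904.2.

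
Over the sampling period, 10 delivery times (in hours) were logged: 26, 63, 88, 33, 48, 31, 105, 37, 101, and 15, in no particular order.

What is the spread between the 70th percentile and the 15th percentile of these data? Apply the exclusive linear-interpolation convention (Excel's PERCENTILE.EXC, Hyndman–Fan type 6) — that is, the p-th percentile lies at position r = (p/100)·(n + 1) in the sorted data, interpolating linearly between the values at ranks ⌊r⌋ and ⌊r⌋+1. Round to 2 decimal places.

58.35

Sorted: 15, 26, 31, 33, 37, 48, 63, 88, 101, 105.
n = 10.
P15: r = 1.65; ranks 1–2 are 15, 26; interpolating gives 22.15.
P70: r = 7.7; ranks 7–8 are 63, 88; interpolating gives 80.5.
Difference: 80.5 − 22.15 = 58.35.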